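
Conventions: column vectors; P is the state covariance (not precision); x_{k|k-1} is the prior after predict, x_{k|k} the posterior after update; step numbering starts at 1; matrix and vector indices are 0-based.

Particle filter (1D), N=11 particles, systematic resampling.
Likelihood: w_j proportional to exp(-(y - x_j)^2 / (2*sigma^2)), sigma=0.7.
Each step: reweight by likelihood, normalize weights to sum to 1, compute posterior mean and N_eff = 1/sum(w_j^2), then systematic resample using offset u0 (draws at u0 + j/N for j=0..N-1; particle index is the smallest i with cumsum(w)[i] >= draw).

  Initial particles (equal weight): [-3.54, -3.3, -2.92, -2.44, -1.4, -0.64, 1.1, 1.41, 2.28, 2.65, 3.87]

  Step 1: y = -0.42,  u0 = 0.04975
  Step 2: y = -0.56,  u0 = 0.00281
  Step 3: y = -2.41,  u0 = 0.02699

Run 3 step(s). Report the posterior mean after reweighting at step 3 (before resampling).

post_mean = -1.1396

step 1: w=[0.0000, 0.0001, 0.0012, 0.0106, 0.2548, 0.6463, 0.0643, 0.0223, 0.0004, 0.0000, 0.0000]  mean=-0.6970  Neff=2.0518  idx=[4, 4, 4, 5, 5, 5, 5, 5, 5, 5, 6]
step 2: w=[0.0574, 0.0574, 0.0574, 0.1172, 0.1172, 0.1172, 0.1172, 0.1172, 0.1172, 0.1172, 0.0071]  mean=-0.7586  Neff=9.4211  idx=[0, 1, 3, 3, 4, 5, 6, 6, 7, 8, 9]
step 3: w=[0.3287, 0.3287, 0.0381, 0.0381, 0.0381, 0.0381, 0.0381, 0.0381, 0.0381, 0.0381, 0.0381]  mean=-1.1396  Neff=4.3641  idx=[0, 0, 0, 0, 1, 1, 1, 2, 4, 6, 9]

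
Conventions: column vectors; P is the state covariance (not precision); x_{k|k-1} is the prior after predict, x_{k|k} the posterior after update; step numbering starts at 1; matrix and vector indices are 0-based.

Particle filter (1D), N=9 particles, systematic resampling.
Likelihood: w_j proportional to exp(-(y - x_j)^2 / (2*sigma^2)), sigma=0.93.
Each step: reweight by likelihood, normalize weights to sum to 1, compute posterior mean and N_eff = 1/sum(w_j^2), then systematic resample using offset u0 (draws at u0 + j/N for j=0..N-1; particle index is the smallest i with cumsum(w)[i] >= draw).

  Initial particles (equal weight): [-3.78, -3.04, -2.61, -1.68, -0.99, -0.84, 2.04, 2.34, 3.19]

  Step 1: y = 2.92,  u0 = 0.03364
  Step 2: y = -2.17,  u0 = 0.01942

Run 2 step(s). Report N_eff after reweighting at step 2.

step 1: w=[0.0000, 0.0000, 0.0000, 0.0000, 0.0001, 0.0001, 0.2639, 0.3400, 0.3959]  mean=2.5968  Neff=2.9240  idx=[6, 6, 6, 7, 7, 7, 8, 8, 8]
step 2: w=[0.2727, 0.2727, 0.2727, 0.0601, 0.0601, 0.0601, 0.0005, 0.0005, 0.0005]  mean=2.0957  Neff=4.2732  idx=[0, 0, 0, 1, 1, 2, 2, 2, 4]

N_eff = 4.2732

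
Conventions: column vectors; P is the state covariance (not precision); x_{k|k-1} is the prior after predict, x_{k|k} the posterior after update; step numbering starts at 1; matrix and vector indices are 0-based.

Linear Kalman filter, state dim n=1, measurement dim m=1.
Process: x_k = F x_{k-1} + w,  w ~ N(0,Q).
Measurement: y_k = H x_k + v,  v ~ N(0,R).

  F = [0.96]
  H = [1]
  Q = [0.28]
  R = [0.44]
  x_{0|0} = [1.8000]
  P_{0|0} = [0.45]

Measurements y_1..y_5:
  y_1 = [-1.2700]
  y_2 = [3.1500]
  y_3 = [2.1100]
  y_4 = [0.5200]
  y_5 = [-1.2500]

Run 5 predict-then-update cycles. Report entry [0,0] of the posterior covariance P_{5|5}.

step 1: x^-=[1.7280]  P^-=[0.6947]  S=[1.1347]  K=[0.6122]  nu=[-2.9980]  x^+=[-0.1075]  P^+=[0.2694]
step 2: x^-=[-0.1032]  P^-=[0.5283]  S=[0.9683]  K=[0.5456]  nu=[3.2532]  x^+=[1.6717]  P^+=[0.2401]
step 3: x^-=[1.6048]  P^-=[0.5012]  S=[0.9412]  K=[0.5325]  nu=[0.5052]  x^+=[1.8738]  P^+=[0.2343]
step 4: x^-=[1.7989]  P^-=[0.4959]  S=[0.9359]  K=[0.5299]  nu=[-1.2789]  x^+=[1.1212]  P^+=[0.2331]
step 5: x^-=[1.0764]  P^-=[0.4949]  S=[0.9349]  K=[0.5293]  nu=[-2.3264]  x^+=[-0.1551]  P^+=[0.2329]

P_post[0,0] = 0.2329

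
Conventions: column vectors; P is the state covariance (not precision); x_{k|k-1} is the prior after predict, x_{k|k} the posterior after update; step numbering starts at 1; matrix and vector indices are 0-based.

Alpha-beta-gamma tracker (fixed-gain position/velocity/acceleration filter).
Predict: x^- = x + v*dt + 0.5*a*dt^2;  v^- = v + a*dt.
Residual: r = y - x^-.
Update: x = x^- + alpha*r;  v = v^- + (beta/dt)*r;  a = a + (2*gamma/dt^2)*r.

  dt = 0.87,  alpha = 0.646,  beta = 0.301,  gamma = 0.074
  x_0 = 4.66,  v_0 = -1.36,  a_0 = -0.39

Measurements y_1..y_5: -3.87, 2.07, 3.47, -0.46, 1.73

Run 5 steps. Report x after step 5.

step 1: x_pred=3.3292  r=-7.1992  x^+=-1.3215  v^+=-4.1901  a^+=-1.7977
step 2: x_pred=-5.6472  r=7.7172  x^+=-0.6619  v^+=-3.0841  a^+=-0.2887
step 3: x_pred=-3.4543  r=6.9243  x^+=1.0188  v^+=-0.9396  a^+=1.0652
step 4: x_pred=0.6045  r=-1.0645  x^+=-0.0832  v^+=-0.3812  a^+=0.8571
step 5: x_pred=-0.0904  r=1.8204  x^+=1.0856  v^+=0.9943  a^+=1.2130

x_post = 1.0856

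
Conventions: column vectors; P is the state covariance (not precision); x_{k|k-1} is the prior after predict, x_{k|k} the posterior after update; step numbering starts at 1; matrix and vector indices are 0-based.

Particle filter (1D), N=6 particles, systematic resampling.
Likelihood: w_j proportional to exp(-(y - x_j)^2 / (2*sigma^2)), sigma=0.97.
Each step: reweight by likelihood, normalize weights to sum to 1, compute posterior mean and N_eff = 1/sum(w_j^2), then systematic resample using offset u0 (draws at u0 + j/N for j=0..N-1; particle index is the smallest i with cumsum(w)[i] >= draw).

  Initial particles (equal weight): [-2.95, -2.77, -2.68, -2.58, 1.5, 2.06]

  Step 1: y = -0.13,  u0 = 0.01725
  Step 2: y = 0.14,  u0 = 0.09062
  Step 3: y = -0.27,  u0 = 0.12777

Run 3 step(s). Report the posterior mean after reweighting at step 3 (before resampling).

post_mean = 1.5312

step 1: w=[0.0337, 0.0568, 0.0728, 0.0949, 0.5617, 0.1802]  mean=0.5172  Neff=2.7278  idx=[0, 3, 4, 4, 4, 5]
step 2: w=[0.0049, 0.0152, 0.2902, 0.2902, 0.2902, 0.1093]  mean=1.4776  Neff=3.7756  idx=[2, 2, 3, 3, 4, 5]
step 3: w=[0.1889, 0.1889, 0.1889, 0.1889, 0.1889, 0.0557]  mean=1.5312  Neff=5.5118  idx=[0, 1, 2, 3, 4, 5]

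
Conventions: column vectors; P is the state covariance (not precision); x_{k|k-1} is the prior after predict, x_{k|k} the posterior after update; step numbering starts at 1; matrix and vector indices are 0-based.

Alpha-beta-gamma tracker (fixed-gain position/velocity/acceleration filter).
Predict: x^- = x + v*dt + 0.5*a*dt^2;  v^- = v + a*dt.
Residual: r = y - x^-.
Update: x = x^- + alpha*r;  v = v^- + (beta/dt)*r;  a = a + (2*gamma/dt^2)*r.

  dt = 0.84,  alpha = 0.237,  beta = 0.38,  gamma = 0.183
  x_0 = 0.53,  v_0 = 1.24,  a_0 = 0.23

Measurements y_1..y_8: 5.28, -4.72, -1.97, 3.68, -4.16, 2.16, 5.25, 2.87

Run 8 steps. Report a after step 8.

a_post = 7.1462

step 1: x_pred=1.6527  r=3.6273  x^+=2.5124  v^+=3.0741  a^+=2.1115
step 2: x_pred=5.8396  r=-10.5596  x^+=3.3370  v^+=0.0708  a^+=-3.3658
step 3: x_pred=2.2090  r=-4.1790  x^+=1.2185  v^+=-4.6470  a^+=-5.5335
step 4: x_pred=-4.6372  r=8.3172  x^+=-2.6660  v^+=-5.5326  a^+=-1.2193
step 5: x_pred=-7.7436  r=3.5836  x^+=-6.8943  v^+=-4.9357  a^+=0.6395
step 6: x_pred=-10.8147  r=12.9747  x^+=-7.7397  v^+=1.4709  a^+=7.3695
step 7: x_pred=-3.9041  r=9.1541  x^+=-1.7346  v^+=11.8025  a^+=12.1178
step 8: x_pred=12.4547  r=-9.5847  x^+=10.1831  v^+=17.6456  a^+=7.1462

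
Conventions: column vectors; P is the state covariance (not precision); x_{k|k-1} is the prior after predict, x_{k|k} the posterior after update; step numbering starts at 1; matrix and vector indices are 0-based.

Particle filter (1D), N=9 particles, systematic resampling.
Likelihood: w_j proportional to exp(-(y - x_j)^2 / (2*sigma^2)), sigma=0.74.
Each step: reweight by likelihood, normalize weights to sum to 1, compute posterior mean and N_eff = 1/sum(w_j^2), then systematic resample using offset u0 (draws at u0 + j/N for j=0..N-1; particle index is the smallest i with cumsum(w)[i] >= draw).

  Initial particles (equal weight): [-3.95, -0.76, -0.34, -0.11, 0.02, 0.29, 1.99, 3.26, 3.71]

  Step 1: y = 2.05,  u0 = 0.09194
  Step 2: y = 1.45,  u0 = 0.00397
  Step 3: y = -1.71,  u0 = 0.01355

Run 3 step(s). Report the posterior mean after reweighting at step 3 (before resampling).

step 1: w=[0.0000, 0.0005, 0.0038, 0.0098, 0.0161, 0.0410, 0.6908, 0.1821, 0.0560]  mean=2.1854  Neff=1.9396  idx=[6, 6, 6, 6, 6, 6, 6, 7, 8]
step 2: w=[0.1413, 0.1413, 0.1413, 0.1413, 0.1413, 0.1413, 0.1413, 0.0093, 0.0017]  mean=2.0048  Neff=7.1520  idx=[0, 0, 1, 2, 3, 3, 4, 5, 6]
step 3: w=[0.1111, 0.1111, 0.1111, 0.1111, 0.1111, 0.1111, 0.1111, 0.1111, 0.1111]  mean=1.9900  Neff=9.0000  idx=[0, 1, 2, 3, 4, 5, 6, 7, 8]

post_mean = 1.9900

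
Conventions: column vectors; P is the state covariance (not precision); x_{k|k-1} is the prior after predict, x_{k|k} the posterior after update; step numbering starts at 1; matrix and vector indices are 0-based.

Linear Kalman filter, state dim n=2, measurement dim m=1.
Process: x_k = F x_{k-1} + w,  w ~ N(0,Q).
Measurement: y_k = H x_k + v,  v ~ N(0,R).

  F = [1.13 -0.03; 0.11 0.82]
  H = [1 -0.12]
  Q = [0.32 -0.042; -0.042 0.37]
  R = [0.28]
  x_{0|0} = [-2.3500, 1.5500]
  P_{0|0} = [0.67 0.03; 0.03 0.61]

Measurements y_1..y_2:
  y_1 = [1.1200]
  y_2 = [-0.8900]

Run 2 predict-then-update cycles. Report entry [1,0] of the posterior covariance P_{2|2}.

P_post[1,0] = 0.0906

step 1: x^-=[-2.7020, 1.0125]  P^-=[1.1740 0.0540; 0.0540 0.7937]  S=[1.4525]  K=[0.8038; -0.0284]  nu=[3.9435]  x^+=[0.4679, 0.9005]  P^+=[0.2355 0.0871; 0.0871 0.7925]
step 2: x^-=[0.5017, 0.7898]  P^-=[0.6155 0.0482; 0.0482 0.9215]  S=[0.8972]  K=[0.6796; -0.0695]  nu=[-1.2969]  x^+=[-0.3797, 0.8799]  P^+=[0.2012 0.0906; 0.0906 0.9171]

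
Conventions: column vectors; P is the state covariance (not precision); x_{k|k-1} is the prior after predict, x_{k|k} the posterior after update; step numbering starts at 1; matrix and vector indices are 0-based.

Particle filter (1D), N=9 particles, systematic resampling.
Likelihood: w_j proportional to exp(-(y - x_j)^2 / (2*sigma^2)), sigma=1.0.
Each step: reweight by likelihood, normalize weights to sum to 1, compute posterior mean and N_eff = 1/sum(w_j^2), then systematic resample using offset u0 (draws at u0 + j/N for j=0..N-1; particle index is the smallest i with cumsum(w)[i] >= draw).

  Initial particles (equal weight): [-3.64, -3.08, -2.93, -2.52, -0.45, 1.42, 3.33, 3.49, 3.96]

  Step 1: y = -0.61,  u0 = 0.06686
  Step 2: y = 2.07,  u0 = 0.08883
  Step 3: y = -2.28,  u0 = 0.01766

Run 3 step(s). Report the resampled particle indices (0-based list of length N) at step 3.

resampled_idx = [0, 0, 0, 0, 0, 1, 1, 1, 1]

step 1: w=[0.0072, 0.0338, 0.0484, 0.1151, 0.7042, 0.0909, 0.0003, 0.0002, 0.0000]  mean=-0.7483  Neff=1.9197  idx=[2, 3, 4, 4, 4, 4, 4, 4, 5]
step 2: w=[0.0000, 0.0000, 0.0394, 0.0394, 0.0394, 0.0394, 0.0394, 0.0394, 0.7635]  mean=0.9777  Neff=1.6884  idx=[4, 7, 8, 8, 8, 8, 8, 8, 8]
step 3: w=[0.4903, 0.4903, 0.0028, 0.0028, 0.0028, 0.0028, 0.0028, 0.0028, 0.0028]  mean=-0.4135  Neff=2.0801  idx=[0, 0, 0, 0, 0, 1, 1, 1, 1]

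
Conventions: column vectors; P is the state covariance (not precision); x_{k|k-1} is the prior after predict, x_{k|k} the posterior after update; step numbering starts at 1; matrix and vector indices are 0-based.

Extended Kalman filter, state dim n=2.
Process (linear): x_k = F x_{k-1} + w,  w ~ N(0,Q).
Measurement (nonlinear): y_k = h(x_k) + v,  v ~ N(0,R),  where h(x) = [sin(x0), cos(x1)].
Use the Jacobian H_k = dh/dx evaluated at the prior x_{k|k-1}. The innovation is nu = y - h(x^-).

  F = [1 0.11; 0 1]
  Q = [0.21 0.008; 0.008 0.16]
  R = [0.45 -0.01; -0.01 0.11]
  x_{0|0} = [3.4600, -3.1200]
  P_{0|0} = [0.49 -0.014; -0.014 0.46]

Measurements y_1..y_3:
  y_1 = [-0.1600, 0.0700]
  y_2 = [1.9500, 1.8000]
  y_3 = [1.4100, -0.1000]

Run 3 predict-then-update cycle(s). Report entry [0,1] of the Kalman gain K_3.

step 1: x^-=[3.1168, -3.1200]  P^-=[0.7025 0.0446; 0.0446 0.6200]  H_jac=[-0.9997 0.0000; 0.0000 0.0216]  S=[1.1521 -0.0110; -0.0110 0.1103]  K=[-0.6101 -0.0519; -0.0376 0.1176]  nu=[-0.1848, 1.0698]  x^+=[3.1740, -2.9872]  P^+=[0.2741 0.0181; 0.0181 0.6167]
step 2: x^-=[2.8454, -2.9872]  P^-=[0.4955 0.0939; 0.0939 0.7767]  H_jac=[-0.9565 0.0000; 0.0000 0.1538]  S=[0.9033 -0.0238; -0.0238 0.1284]  K=[-0.5243 0.0153; -0.0753 0.9165]  nu=[1.6581, 2.7881]  x^+=[2.0186, -0.5567]  P^+=[0.2468 0.0450; 0.0450 0.6605]
step 3: x^-=[1.9574, -0.5567]  P^-=[0.4747 0.1257; 0.1257 0.8205]  H_jac=[-0.3770 0.0000; 0.0000 0.5284]  S=[0.5175 -0.0350; -0.0350 0.3391]  K=[-0.3350 0.1612; -0.0050 1.2780]  nu=[0.4838, -0.9490]  x^+=[1.6423, -1.7720]  P^+=[0.4041 0.0399; 0.0399 0.2661]

K[0,1] = 0.1612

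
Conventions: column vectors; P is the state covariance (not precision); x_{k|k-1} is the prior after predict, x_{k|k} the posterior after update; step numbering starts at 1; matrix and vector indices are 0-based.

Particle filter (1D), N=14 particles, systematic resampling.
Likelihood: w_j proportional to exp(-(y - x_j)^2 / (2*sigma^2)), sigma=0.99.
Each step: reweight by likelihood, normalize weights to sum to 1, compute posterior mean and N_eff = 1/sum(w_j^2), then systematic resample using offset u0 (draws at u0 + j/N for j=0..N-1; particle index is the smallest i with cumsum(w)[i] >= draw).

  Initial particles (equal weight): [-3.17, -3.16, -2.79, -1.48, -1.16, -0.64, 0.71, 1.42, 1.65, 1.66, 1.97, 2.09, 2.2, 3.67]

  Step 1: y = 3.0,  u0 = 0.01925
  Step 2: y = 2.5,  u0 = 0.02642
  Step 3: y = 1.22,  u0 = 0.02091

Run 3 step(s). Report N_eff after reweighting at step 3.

step 1: w=[0.0000, 0.0000, 0.0000, 0.0000, 0.0000, 0.0003, 0.0177, 0.0718, 0.1012, 0.1026, 0.1493, 0.1681, 0.1850, 0.2040]  mean=2.2526  Neff=6.5521  idx=[7, 8, 8, 9, 10, 10, 11, 11, 11, 12, 12, 13, 13, 13]
step 2: w=[0.0524, 0.0657, 0.0657, 0.0663, 0.0824, 0.0824, 0.0872, 0.0872, 0.0872, 0.0908, 0.0908, 0.0473, 0.0473, 0.0473]  mean=2.1928  Neff=13.2683  idx=[0, 1, 2, 3, 4, 5, 6, 7, 8, 8, 9, 10, 11, 13]
step 3: w=[0.1060, 0.0984, 0.0984, 0.0980, 0.0812, 0.0812, 0.0735, 0.0735, 0.0735, 0.0735, 0.0663, 0.0663, 0.0051, 0.0051]  mean=1.9013  Neff=11.9249  idx=[0, 0, 1, 2, 3, 3, 4, 5, 6, 7, 8, 9, 10, 11]

N_eff = 11.9249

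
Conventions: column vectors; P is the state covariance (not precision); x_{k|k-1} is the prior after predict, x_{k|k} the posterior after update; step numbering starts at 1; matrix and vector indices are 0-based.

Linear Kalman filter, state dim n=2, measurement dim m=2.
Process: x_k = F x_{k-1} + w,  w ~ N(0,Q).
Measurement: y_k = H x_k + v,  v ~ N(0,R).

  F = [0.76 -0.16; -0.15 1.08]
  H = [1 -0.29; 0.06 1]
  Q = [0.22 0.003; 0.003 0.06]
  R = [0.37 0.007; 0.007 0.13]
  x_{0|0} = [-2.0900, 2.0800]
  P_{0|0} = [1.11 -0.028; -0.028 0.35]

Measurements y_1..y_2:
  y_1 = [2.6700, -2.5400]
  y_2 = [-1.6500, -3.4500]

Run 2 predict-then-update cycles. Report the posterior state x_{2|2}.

x_post = [-0.4940, -2.6202]

step 1: x^-=[-1.9212, 2.5599]  P^-=[0.8769 -0.2077; -0.2077 0.5023]  S=[1.4096 -0.2901; -0.2901 0.6105]  K=[0.6789 0.0686; -0.0948 0.7573]  nu=[5.3336, -4.9846]  x^+=[1.3579, -1.7204]  P^+=[0.2513 -0.0014; -0.0014 0.0979]
step 2: x^-=[1.3072, -2.0617]  P^-=[0.3680 -0.0437; -0.0437 0.1803]  S=[0.7785 -0.0662; -0.0662 0.3063]  K=[0.4920 0.0356; -0.0754 0.5636]  nu=[-3.5551, -1.4667]  x^+=[-0.4940, -2.6202]  P^+=[0.1815 -0.0028; -0.0028 0.0729]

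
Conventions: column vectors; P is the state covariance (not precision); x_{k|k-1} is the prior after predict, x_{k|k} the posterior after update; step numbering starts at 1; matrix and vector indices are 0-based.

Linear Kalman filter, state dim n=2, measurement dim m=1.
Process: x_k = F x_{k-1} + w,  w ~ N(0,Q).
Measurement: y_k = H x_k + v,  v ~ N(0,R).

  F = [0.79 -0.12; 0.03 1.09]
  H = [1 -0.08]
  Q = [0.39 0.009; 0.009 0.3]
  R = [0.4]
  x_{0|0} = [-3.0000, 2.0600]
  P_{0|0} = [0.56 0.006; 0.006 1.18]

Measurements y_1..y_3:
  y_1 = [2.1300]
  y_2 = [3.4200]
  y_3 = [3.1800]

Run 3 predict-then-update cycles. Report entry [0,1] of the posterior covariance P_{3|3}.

step 1: x^-=[-2.6172, 2.1554]  P^-=[0.7554 -0.1269; -0.1269 1.7029]  S=[1.1866]  K=[0.6451; -0.2218]  nu=[4.9196]  x^+=[0.5567, 1.0643]  P^+=[0.2615 0.0428; 0.0428 1.6445]
step 2: x^-=[0.3121, 1.1768]  P^-=[0.5688 -0.1632; -0.1632 2.2569]  S=[1.0093]  K=[0.5764; -0.3405]  nu=[3.2021]  x^+=[2.1579, 0.0864]  P^+=[0.2334 0.0350; 0.0350 2.1398]
step 3: x^-=[1.6944, 0.1589]  P^-=[0.5598 -0.2354; -0.2354 2.8448]  S=[1.0157]  K=[0.5697; -0.4558]  nu=[1.4983]  x^+=[2.5480, -0.5241]  P^+=[0.2302 0.0284; 0.0284 2.6338]

P_post[0,1] = 0.0284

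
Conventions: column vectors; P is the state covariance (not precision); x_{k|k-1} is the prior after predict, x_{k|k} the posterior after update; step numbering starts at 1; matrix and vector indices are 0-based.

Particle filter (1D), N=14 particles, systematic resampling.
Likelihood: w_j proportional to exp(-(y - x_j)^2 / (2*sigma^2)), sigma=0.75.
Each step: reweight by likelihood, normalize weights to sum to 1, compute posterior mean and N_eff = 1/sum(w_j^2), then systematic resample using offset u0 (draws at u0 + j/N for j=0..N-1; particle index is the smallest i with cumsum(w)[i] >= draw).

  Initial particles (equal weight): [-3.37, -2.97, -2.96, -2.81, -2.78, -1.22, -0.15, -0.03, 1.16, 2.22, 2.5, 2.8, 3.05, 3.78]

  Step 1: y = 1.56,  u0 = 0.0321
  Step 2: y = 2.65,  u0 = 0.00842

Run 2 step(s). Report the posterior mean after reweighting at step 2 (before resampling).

step 1: w=[0.0000, 0.0000, 0.0000, 0.0000, 0.0000, 0.0004, 0.0287, 0.0408, 0.3349, 0.2622, 0.1760, 0.0984, 0.0537, 0.0048]  mean=1.8622  Neff=4.4055  idx=[7, 8, 8, 8, 8, 8, 9, 9, 9, 10, 10, 10, 11, 12]
step 2: w=[0.0002, 0.0173, 0.0173, 0.0173, 0.0173, 0.0173, 0.1057, 0.1057, 0.1057, 0.1221, 0.1221, 0.1221, 0.1221, 0.1080]  mean=2.3908  Neff=9.4112  idx=[1, 5, 6, 7, 7, 8, 9, 9, 10, 11, 11, 12, 12, 13]

post_mean = 2.3908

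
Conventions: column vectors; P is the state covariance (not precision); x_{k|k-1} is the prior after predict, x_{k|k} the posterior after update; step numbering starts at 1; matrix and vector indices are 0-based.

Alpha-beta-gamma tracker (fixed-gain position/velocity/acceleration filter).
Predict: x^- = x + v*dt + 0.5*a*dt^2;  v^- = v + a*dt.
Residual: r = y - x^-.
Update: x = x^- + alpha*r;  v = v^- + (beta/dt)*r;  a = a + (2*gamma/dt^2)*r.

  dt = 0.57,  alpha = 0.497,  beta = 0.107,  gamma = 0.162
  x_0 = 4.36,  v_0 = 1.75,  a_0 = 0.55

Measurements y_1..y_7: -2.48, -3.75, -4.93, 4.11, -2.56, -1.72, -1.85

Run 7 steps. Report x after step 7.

x_post = -1.1717

step 1: x_pred=5.4468  r=-7.9268  x^+=1.5072  v^+=0.5755  a^+=-7.3549
step 2: x_pred=0.6404  r=-4.3904  x^+=-1.5416  v^+=-4.4410  a^+=-11.7332
step 3: x_pred=-5.9790  r=1.0490  x^+=-5.4577  v^+=-10.9320  a^+=-10.6870
step 4: x_pred=-13.4250  r=17.5350  x^+=-4.7101  v^+=-13.7319  a^+=6.7994
step 5: x_pred=-11.4327  r=8.8727  x^+=-7.0230  v^+=-8.1907  a^+=15.6475
step 6: x_pred=-9.1497  r=7.4297  x^+=-5.4572  v^+=2.1231  a^+=23.0567
step 7: x_pred=-0.5014  r=-1.3486  x^+=-1.1717  v^+=15.0123  a^+=21.7118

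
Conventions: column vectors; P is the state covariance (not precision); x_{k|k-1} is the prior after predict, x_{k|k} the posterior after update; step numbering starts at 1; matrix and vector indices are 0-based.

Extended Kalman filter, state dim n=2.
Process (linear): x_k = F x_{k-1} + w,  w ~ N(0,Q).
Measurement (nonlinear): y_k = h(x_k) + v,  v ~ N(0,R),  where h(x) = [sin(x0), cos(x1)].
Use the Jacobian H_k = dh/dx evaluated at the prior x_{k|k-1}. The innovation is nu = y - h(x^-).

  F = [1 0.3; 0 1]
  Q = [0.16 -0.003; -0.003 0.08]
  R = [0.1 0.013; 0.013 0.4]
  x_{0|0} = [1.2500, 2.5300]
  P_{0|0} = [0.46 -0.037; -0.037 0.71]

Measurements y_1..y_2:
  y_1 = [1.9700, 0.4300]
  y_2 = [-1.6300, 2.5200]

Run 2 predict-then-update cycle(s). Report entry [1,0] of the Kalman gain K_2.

step 1: x^-=[2.0090, 2.5300]  P^-=[0.6617 0.1730; 0.1730 0.7900]  H_jac=[-0.4243 0.0000; 0.0000 -0.5742]  S=[0.2191 0.0551; 0.0551 0.6604]  K=[-1.2701 -0.0443; -0.1656 -0.6730]  nu=[1.0645, 1.2487]  x^+=[0.6016, 1.5133]  P^+=[0.3007 0.0597; 0.0597 0.4726]
step 2: x^-=[1.0556, 1.5133]  P^-=[0.5390 0.1984; 0.1984 0.5526]  H_jac=[0.4927 0.0000; 0.0000 -0.9983]  S=[0.2308 -0.0846; -0.0846 0.9508]  K=[1.1103 -0.1096; 0.2180 -0.5608]  nu=[-2.5002, 2.4626]  x^+=[-1.9901, -0.4127]  P^+=[0.2225 0.0294; 0.0294 0.2219]

K[1,0] = 0.2180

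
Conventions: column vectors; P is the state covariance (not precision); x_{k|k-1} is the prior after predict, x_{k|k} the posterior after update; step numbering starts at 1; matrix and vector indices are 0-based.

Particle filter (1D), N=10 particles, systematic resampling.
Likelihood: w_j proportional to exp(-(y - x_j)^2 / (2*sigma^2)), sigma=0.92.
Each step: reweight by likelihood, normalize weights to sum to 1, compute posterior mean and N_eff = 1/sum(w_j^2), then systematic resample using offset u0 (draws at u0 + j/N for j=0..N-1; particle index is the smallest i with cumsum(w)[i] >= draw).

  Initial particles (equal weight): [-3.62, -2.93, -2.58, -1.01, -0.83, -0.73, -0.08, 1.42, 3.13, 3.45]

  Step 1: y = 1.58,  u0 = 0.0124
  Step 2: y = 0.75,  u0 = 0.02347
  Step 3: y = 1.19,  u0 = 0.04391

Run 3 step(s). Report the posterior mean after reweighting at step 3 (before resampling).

step 1: w=[0.0000, 0.0000, 0.0000, 0.0116, 0.0197, 0.0260, 0.1194, 0.5991, 0.1471, 0.0771]  mean=1.5205  Neff=2.4878  idx=[4, 6, 7, 7, 7, 7, 7, 7, 8, 8]
step 2: w=[0.0411, 0.1196, 0.1378, 0.1378, 0.1378, 0.1378, 0.1378, 0.1378, 0.0063, 0.0063]  mean=1.1698  Neff=7.6944  idx=[0, 1, 2, 3, 3, 4, 5, 6, 6, 7]
step 3: w=[0.0109, 0.0469, 0.1178, 0.1178, 0.1178, 0.1178, 0.1178, 0.1178, 0.1178, 0.1178]  mean=1.3252  Neff=8.8270  idx=[1, 2, 3, 4, 5, 6, 6, 7, 8, 9]

post_mean = 1.3252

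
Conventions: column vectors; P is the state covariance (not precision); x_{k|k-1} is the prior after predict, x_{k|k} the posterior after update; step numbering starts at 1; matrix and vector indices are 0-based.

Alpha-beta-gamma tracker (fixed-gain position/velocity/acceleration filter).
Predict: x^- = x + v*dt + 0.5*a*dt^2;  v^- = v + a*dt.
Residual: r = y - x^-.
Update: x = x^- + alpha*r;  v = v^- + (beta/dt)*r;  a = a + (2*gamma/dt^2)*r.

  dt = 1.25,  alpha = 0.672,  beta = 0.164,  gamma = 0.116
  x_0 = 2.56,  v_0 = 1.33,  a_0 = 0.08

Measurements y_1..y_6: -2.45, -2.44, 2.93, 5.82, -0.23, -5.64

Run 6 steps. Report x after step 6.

step 1: x_pred=4.2850  r=-6.7350  x^+=-0.2409  v^+=0.5464  a^+=-0.9200
step 2: x_pred=-0.2767  r=-2.1633  x^+=-1.7304  v^+=-0.8875  a^+=-1.2412
step 3: x_pred=-3.8095  r=6.7395  x^+=0.7194  v^+=-1.5548  a^+=-0.2405
step 4: x_pred=-1.4119  r=7.2319  x^+=3.4479  v^+=-0.9066  a^+=0.8333
step 5: x_pred=2.9656  r=-3.1956  x^+=0.8182  v^+=-0.2843  a^+=0.3588
step 6: x_pred=0.7431  r=-6.3831  x^+=-3.5464  v^+=-0.6733  a^+=-0.5890

x_post = -3.5464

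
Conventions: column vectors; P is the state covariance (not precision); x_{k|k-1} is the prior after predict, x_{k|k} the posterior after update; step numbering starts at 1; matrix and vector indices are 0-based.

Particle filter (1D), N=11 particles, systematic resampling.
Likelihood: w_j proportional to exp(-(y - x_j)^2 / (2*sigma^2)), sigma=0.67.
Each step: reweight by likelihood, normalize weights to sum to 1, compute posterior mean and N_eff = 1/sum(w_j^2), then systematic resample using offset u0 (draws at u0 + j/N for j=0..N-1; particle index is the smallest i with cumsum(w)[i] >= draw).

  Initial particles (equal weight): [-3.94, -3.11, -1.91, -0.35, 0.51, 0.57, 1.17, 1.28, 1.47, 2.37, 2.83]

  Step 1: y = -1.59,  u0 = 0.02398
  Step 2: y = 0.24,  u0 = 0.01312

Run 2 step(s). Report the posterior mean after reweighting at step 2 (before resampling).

post_mean = -0.4016

step 1: w=[0.0018, 0.0655, 0.7663, 0.1549, 0.0063, 0.0048, 0.0002, 0.0001, 0.0000, 0.0000, 0.0000]  mean=-1.7226  Neff=1.6243  idx=[1, 2, 2, 2, 2, 2, 2, 2, 2, 3, 3]
step 2: w=[0.0000, 0.0041, 0.0041, 0.0041, 0.0041, 0.0041, 0.0041, 0.0041, 0.0041, 0.4835, 0.4835]  mean=-0.4016  Neff=2.1386  idx=[4, 9, 9, 9, 9, 9, 10, 10, 10, 10, 10]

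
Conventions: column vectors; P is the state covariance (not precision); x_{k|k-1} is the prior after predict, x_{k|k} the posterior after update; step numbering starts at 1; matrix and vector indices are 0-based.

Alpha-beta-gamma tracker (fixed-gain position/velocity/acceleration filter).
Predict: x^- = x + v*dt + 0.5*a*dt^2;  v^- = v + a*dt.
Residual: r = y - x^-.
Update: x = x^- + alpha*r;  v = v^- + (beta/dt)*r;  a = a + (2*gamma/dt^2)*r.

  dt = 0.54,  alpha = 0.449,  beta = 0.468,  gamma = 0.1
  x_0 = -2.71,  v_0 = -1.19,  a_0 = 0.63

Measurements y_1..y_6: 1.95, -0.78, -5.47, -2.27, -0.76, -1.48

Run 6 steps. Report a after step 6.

step 1: x_pred=-3.2607  r=5.2107  x^+=-0.9211  v^+=3.6662  a^+=4.2039
step 2: x_pred=1.6715  r=-2.4515  x^+=0.5708  v^+=3.8116  a^+=2.5225
step 3: x_pred=2.9968  r=-8.4668  x^+=-0.8048  v^+=-2.1642  a^+=-3.2847
step 4: x_pred=-2.4523  r=0.1823  x^+=-2.3705  v^+=-3.7799  a^+=-3.1596
step 5: x_pred=-4.8723  r=4.1123  x^+=-3.0259  v^+=-1.9221  a^+=-0.3391
step 6: x_pred=-4.1133  r=2.6333  x^+=-2.9309  v^+=0.1769  a^+=1.4669

a_post = 1.4669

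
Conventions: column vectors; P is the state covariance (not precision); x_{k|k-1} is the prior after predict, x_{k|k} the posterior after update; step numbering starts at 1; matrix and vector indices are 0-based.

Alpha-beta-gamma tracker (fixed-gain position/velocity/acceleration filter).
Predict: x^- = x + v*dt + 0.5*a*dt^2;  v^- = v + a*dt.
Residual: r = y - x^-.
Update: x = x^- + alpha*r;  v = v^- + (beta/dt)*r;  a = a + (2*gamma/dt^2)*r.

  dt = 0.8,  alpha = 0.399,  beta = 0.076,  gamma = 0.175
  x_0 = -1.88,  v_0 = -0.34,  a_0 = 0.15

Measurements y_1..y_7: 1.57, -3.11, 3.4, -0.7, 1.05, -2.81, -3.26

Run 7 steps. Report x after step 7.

x_post = -1.4512

step 1: x_pred=-2.1040  r=3.6740  x^+=-0.6381  v^+=0.1290  a^+=2.1592
step 2: x_pred=0.1561  r=-3.2661  x^+=-1.1471  v^+=1.5461  a^+=0.3731
step 3: x_pred=0.2092  r=3.1908  x^+=1.4823  v^+=2.1477  a^+=2.1180
step 4: x_pred=3.8783  r=-4.5783  x^+=2.0515  v^+=3.4072  a^+=-0.3857
step 5: x_pred=4.6539  r=-3.6039  x^+=3.2159  v^+=2.7563  a^+=-2.3566
step 6: x_pred=4.6668  r=-7.4768  x^+=1.6836  v^+=0.1607  a^+=-6.4455
step 7: x_pred=-0.2504  r=-3.0096  x^+=-1.4512  v^+=-5.2816  a^+=-8.0913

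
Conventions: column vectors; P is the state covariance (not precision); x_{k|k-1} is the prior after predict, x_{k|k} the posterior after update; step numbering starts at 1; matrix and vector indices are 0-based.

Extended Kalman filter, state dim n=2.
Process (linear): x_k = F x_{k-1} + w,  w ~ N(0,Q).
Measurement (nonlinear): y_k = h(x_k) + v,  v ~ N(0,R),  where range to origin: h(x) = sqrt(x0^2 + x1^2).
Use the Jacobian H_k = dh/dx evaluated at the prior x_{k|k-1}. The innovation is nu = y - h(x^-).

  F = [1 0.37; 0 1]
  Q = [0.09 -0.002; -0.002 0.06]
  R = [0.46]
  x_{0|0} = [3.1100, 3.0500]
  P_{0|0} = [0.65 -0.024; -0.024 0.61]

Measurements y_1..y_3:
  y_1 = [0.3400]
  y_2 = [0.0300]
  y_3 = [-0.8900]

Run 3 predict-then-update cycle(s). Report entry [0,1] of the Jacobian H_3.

H_jac[0,1] = 0.3458

step 1: x^-=[4.2385, 3.0500]  P^-=[0.8057 0.1997; 0.1997 0.6700]  H_jac=[0.8117 0.5841]  S=[1.4088]  K=[0.5470; 0.3928]  nu=[-4.8818]  x^+=[1.5680, 1.1322]  P^+=[0.3842 -0.1030; -0.1030 0.4526]
step 2: x^-=[1.9869, 1.1322]  P^-=[0.4599 0.0624; 0.0624 0.5126]  H_jac=[0.8688 0.4951]  S=[0.9865]  K=[0.4363; 0.3122]  nu=[-2.2568]  x^+=[1.0021, 0.4276]  P^+=[0.2720 -0.0720; -0.0720 0.4164]
step 3: x^-=[1.1603, 0.4276]  P^-=[0.3658 0.0801; 0.0801 0.4764]  H_jac=[0.9383 0.3458]  S=[0.8910]  K=[0.4163; 0.2692]  nu=[-2.1266]  x^+=[0.2750, -0.1450]  P^+=[0.2114 -0.0198; -0.0198 0.4118]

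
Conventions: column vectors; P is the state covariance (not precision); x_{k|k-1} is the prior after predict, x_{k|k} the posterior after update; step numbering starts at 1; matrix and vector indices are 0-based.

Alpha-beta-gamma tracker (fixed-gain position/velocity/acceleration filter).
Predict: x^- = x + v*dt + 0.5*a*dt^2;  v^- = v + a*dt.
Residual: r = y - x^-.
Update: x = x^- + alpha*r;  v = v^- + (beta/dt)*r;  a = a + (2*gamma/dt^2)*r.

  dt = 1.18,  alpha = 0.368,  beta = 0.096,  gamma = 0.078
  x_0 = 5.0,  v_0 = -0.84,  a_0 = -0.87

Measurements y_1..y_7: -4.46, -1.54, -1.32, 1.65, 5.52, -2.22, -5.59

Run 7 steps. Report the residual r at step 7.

step 1: x_pred=3.4031  r=-7.8631  x^+=0.5095  v^+=-2.5063  a^+=-1.7510
step 2: x_pred=-3.6670  r=2.1270  x^+=-2.8843  v^+=-4.3994  a^+=-1.5127
step 3: x_pred=-9.1287  r=7.8087  x^+=-6.2551  v^+=-5.5491  a^+=-0.6378
step 4: x_pred=-13.2470  r=14.8970  x^+=-7.7649  v^+=-5.0897  a^+=1.0312
step 5: x_pred=-13.0528  r=18.5728  x^+=-6.2180  v^+=-2.3619  a^+=3.1120
step 6: x_pred=-6.8384  r=4.6184  x^+=-5.1388  v^+=1.6861  a^+=3.6295
step 7: x_pred=-0.6224  r=-4.9676  x^+=-2.4505  v^+=5.5647  a^+=3.0729

resid = -4.9676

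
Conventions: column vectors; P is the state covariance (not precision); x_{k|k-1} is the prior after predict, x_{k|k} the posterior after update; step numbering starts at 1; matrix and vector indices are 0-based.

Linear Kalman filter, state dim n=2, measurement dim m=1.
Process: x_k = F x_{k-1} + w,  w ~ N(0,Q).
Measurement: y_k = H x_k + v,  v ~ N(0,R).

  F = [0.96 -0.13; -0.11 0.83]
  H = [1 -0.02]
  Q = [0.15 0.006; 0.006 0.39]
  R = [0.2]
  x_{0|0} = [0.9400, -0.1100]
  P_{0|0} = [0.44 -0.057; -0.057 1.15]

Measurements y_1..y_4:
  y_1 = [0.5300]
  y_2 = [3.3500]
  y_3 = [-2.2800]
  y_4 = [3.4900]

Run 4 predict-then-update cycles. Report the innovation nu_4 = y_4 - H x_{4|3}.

step 1: x^-=[0.9167, -0.1947]  P^-=[0.5892 -0.2108; -0.2108 1.1980]  S=[0.7981]  K=[0.7435; -0.2941]  nu=[-0.3906]  x^+=[0.6263, -0.0798]  P^+=[0.1480 -0.0362; -0.0362 1.1289]
step 2: x^-=[0.6116, -0.1351]  P^-=[0.3145 -0.1608; -0.1608 1.1761]  S=[0.5214]  K=[0.6094; -0.3536]  nu=[2.7357]  x^+=[2.2786, -1.1024]  P^+=[0.1209 -0.0485; -0.0485 1.1109]
step 3: x^-=[2.3308, -1.1657]  P^-=[0.2923 -0.1660; -0.1660 1.1656]  S=[0.4994]  K=[0.5919; -0.3790]  nu=[-4.6341]  x^+=[-0.4123, 0.5908]  P^+=[0.1173 -0.0539; -0.0539 1.0939]
step 4: x^-=[-0.4727, 0.5357]  P^-=[0.2901 -0.1682; -0.1682 1.1549]  S=[0.4972]  K=[0.5901; -0.3846]  nu=[3.9734]  x^+=[1.8720, -0.9926]  P^+=[0.1169 -0.0553; -0.0553 1.0813]

innov = [3.9734]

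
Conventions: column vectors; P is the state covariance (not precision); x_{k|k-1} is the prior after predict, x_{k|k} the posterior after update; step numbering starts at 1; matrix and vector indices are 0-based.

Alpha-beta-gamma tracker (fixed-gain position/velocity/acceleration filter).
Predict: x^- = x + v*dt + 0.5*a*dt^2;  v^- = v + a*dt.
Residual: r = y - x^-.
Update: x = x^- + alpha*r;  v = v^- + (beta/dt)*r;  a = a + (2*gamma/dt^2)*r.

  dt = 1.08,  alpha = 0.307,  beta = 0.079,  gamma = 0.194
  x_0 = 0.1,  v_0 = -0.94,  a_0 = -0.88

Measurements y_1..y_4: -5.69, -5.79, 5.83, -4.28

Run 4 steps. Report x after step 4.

x_post = -8.5860

step 1: x_pred=-1.4284  r=-4.2616  x^+=-2.7367  v^+=-2.2021  a^+=-2.2976
step 2: x_pred=-6.4550  r=0.6650  x^+=-6.2508  v^+=-4.6349  a^+=-2.0764
step 3: x_pred=-12.4675  r=18.2975  x^+=-6.8502  v^+=-5.5390  a^+=4.0102
step 4: x_pred=-10.4935  r=6.2135  x^+=-8.5860  v^+=-0.7535  a^+=6.0771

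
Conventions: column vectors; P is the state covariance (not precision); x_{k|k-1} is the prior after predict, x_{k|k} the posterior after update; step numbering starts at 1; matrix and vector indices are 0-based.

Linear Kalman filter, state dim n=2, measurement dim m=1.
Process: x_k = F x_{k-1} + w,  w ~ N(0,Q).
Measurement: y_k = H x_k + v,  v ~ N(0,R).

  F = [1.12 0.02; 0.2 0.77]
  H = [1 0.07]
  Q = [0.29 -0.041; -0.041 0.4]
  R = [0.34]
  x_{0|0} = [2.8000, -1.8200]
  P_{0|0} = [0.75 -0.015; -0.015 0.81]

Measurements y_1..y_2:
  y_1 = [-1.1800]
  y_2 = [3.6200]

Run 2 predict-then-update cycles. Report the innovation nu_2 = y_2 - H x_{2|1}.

innov = [3.9289]

step 1: x^-=[3.0996, -0.8414]  P^-=[1.2305 0.1265; 0.1265 0.9056]  S=[1.5926]  K=[0.7782; 0.1192]  nu=[-4.2207]  x^+=[-0.1848, -1.3446]  P^+=[0.2661 -0.0213; -0.0213 0.8830]
step 2: x^-=[-0.2339, -1.0723]  P^-=[0.6232 0.0138; 0.0138 0.9276]  S=[0.9696]  K=[0.6437; 0.0812]  nu=[3.9289]  x^+=[2.2951, -0.7534]  P^+=[0.2214 -0.0369; -0.0369 0.9212]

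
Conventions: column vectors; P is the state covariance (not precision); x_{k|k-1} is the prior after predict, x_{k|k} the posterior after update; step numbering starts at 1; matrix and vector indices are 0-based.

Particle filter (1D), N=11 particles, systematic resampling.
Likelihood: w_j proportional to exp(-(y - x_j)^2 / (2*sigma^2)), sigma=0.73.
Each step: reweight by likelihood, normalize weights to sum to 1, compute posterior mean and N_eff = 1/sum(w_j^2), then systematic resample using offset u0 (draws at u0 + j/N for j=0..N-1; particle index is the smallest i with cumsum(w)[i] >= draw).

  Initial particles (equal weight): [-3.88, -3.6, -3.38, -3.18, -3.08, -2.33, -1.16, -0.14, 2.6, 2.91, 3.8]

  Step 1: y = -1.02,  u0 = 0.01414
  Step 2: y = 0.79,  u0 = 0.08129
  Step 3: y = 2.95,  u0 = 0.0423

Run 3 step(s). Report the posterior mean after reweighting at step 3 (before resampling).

step 1: w=[0.0003, 0.0011, 0.0032, 0.0074, 0.0109, 0.1173, 0.5761, 0.2837, 0.0000, 0.0000, 0.0000]  mean=-1.0542  Neff=2.3456  idx=[4, 5, 6, 6, 6, 6, 6, 6, 7, 7, 7]
step 2: w=[0.0000, 0.0001, 0.0188, 0.0188, 0.0188, 0.0188, 0.0188, 0.0188, 0.2957, 0.2957, 0.2957]  mean=-0.2551  Neff=3.7808  idx=[6, 8, 8, 8, 9, 9, 9, 10, 10, 10, 10]
step 3: w=[0.0001, 0.1000, 0.1000, 0.1000, 0.1000, 0.1000, 0.1000, 0.1000, 0.1000, 0.1000, 0.1000]  mean=-0.1401  Neff=10.0020  idx=[1, 2, 3, 4, 5, 5, 6, 7, 8, 9, 10]

post_mean = -0.1401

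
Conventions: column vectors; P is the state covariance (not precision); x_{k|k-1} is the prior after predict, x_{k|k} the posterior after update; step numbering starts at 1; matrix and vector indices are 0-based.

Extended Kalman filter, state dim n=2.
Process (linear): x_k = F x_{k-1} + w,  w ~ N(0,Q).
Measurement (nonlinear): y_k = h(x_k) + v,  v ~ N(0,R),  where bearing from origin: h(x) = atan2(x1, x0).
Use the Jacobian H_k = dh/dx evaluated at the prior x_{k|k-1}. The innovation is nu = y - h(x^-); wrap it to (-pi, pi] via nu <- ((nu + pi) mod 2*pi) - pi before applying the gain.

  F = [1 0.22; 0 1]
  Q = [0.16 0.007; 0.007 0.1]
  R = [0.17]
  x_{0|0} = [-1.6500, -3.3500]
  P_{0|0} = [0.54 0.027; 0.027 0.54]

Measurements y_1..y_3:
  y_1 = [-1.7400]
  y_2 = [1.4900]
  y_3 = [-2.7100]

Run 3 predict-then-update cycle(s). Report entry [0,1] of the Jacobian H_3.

H_jac[0,1] = -0.1500

step 1: x^-=[-2.3870, -3.3500]  P^-=[0.7380 0.1528; 0.1528 0.6400]  H_jac=[0.1980 -0.1411]  S=[0.2031]  K=[0.6132; -0.2955]  nu=[0.4499]  x^+=[-2.1111, -3.4830]  P^+=[0.6616 0.1896; 0.1896 0.6223]
step 2: x^-=[-2.8774, -3.4830]  P^-=[0.9352 0.3335; 0.3335 0.7223]  H_jac=[0.1706 -0.1410]  S=[0.1955]  K=[0.5757; -0.2297]  nu=[-2.5319]  x^+=[-4.3350, -2.9015]  P^+=[0.8704 0.3594; 0.3594 0.7119]
step 3: x^-=[-4.9733, -2.9015]  P^-=[1.2230 0.5230; 0.5230 0.8119]  H_jac=[0.0875 -0.1500]  S=[0.1839]  K=[0.1554; -0.4134]  nu=[-0.0965]  x^+=[-4.9883, -2.8616]  P^+=[1.2185 0.5348; 0.5348 0.7805]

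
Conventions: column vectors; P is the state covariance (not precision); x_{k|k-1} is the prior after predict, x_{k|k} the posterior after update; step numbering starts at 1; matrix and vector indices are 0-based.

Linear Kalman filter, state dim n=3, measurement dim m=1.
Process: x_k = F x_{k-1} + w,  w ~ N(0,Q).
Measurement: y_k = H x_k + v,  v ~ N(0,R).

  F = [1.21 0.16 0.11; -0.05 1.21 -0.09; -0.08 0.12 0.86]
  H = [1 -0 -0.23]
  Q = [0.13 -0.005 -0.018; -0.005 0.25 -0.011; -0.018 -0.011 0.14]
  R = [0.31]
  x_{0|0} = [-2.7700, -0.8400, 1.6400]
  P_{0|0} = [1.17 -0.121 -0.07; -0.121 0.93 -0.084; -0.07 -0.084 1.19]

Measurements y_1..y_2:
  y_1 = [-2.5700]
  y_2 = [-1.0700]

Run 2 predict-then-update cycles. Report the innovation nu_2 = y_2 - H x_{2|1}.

innov = [2.1482]

step 1: x^-=[-3.3057, -1.0255, 1.5312]  P^-=[1.8128 -0.0857 -0.1017; -0.0857 1.6565 -0.0349; -0.1017 -0.0349 1.0356]  S=[2.2243]  K=[0.8255; -0.0349; -0.1528]  nu=[1.0879]  x^+=[-2.4077, -1.0635, 1.3649]  P^+=[0.2970 -0.0216 0.1789; -0.0216 1.6538 -0.0468; 0.1789 -0.0468 0.9837]
step 2: x^-=[-2.9333, -1.2893, 1.2389]  P^-=[0.6567 0.2300 0.2527; 0.2300 2.6944 0.1018; 0.2527 0.1018 0.8594]  S=[0.8960]  K=[0.6681; 0.2306; 0.0614]  nu=[2.1482]  x^+=[-1.4980, -0.7939, 1.3708]  P^+=[0.2568 0.0920 0.2159; 0.0920 2.6468 0.0891; 0.2159 0.0891 0.8560]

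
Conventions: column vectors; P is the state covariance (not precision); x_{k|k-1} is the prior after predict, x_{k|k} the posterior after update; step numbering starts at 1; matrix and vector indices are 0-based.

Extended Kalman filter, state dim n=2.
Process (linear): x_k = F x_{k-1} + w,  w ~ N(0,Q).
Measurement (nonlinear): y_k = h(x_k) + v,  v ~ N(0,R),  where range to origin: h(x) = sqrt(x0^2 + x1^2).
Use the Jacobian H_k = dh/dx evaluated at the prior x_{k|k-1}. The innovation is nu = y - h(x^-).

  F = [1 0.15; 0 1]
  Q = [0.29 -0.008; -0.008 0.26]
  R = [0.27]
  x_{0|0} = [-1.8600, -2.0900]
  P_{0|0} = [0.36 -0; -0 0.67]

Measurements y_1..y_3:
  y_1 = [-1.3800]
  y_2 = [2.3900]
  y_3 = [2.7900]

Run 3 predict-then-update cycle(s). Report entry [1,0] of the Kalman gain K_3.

K[1,0] = 0.6282

step 1: x^-=[-2.1735, -2.0900]  P^-=[0.6651 0.0925; 0.0925 0.9300]  H_jac=[-0.7208 -0.6931]  S=[1.1548]  K=[-0.4707; -0.6159]  nu=[-4.3953]  x^+=[-0.1048, 0.6173]  P^+=[0.4093 -0.2423; -0.2423 0.4919]
step 2: x^-=[-0.0122, 0.6173]  P^-=[0.6376 -0.1765; -0.1765 0.7519]  H_jac=[-0.0197 0.9998]  S=[1.0288]  K=[-0.1838; 0.7341]  nu=[1.7726]  x^+=[-0.3379, 1.9185]  P^+=[0.6029 -0.0377; -0.0377 0.1975]
step 3: x^-=[-0.0501, 1.9185]  P^-=[0.8860 -0.0161; -0.0161 0.4575]  H_jac=[-0.0261 0.9997]  S=[0.7286]  K=[-0.0538; 0.6282]  nu=[0.8708]  x^+=[-0.0970, 2.4656]  P^+=[0.8839 0.0086; 0.0086 0.1699]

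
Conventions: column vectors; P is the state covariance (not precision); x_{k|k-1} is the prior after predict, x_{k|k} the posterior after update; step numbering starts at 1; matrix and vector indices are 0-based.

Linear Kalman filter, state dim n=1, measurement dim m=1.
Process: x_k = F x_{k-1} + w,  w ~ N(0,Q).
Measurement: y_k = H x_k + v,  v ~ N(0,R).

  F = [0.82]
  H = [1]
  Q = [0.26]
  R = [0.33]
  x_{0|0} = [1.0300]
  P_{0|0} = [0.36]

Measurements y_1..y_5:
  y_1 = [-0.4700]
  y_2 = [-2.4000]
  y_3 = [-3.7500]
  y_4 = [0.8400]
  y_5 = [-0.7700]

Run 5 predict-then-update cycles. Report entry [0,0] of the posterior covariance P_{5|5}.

P_post[0,0] = 0.1763

step 1: x^-=[0.8446]  P^-=[0.5021]  S=[0.8321]  K=[0.6034]  nu=[-1.3146]  x^+=[0.0514]  P^+=[0.1991]
step 2: x^-=[0.0421]  P^-=[0.3939]  S=[0.7239]  K=[0.5441]  nu=[-2.4421]  x^+=[-1.2867]  P^+=[0.1796]
step 3: x^-=[-1.0551]  P^-=[0.3807]  S=[0.7107]  K=[0.5357]  nu=[-2.6949]  x^+=[-2.4987]  P^+=[0.1768]
step 4: x^-=[-2.0490]  P^-=[0.3789]  S=[0.7089]  K=[0.5345]  nu=[2.8890]  x^+=[-0.5049]  P^+=[0.1764]
step 5: x^-=[-0.4140]  P^-=[0.3786]  S=[0.7086]  K=[0.5343]  nu=[-0.3560]  x^+=[-0.6042]  P^+=[0.1763]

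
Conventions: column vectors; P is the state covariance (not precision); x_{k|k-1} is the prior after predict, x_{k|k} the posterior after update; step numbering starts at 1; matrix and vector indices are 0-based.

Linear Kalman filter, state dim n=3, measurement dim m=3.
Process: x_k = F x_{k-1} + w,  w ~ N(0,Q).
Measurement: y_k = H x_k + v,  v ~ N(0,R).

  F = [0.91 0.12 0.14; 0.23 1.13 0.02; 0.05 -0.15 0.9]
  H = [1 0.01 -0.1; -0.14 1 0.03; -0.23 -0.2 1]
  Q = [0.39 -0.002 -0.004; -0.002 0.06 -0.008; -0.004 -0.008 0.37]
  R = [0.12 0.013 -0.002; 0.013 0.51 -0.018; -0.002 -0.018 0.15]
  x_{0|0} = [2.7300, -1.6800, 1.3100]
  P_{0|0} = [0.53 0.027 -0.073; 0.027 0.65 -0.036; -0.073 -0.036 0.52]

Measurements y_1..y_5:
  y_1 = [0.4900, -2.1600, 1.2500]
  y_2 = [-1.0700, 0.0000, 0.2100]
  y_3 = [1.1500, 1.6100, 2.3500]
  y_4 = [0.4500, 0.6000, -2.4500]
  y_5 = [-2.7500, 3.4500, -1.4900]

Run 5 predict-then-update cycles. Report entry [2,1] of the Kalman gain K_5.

step 1: x^-=[2.4661, -1.2443, 1.5675]  P^-=[0.8345 0.2176 0.0070; 0.2176 0.9300 -0.1538; 0.0070 -0.1538 0.8099]  S=[0.9660 0.1359 -0.3183; 0.1359 1.3868 -0.3507; -0.3183 -0.3507 1.1196]  K=[0.8808 -0.0020 0.0457; 0.1252 0.6016 -0.1242; 0.1821 0.0985 0.8320]  nu=[-1.8069, -0.6175, 0.0008]  x^+=[0.8759, -1.8421, 1.1784]  P^+=[0.1088 0.0238 0.0349; 0.0238 0.3129 0.0383; 0.0349 0.0383 0.1384]
step 2: x^-=[0.7410, -1.8566, 1.3807]  P^-=[0.5027 0.0966 0.0418; 0.0966 0.4797 -0.0106; 0.0418 -0.0106 0.4818]  S=[0.6212 0.0454 -0.1438; 0.0454 0.9720 -0.1195; -0.1438 -0.1195 0.6715]  K=[0.8125 -0.0054 0.0344; 0.1114 0.4636 -0.0854; 0.1584 0.0834 0.7551]  nu=[-1.6543, 1.9189, -1.3716]  x^+=[-0.6607, -1.0340, 0.2430]  P^+=[0.1002 0.0203 0.0307; 0.0203 0.2413 0.0316; 0.0307 0.0316 0.1248]
step 3: x^-=[-0.6913, -1.3155, 0.3407]  P^-=[0.4923 0.0801 0.0374; 0.0801 0.3858 -0.0067; 0.0374 -0.0067 0.4707]  S=[0.6111 0.0288 -0.1412; 0.0288 0.8827 -0.0935; -0.1412 -0.0935 0.6550]  K=[0.8087 -0.0090 0.0329; 0.1016 0.4128 -0.0753; 0.1541 0.0771 0.7518]  nu=[1.8885, 2.8185, 1.5872]  x^+=[0.8627, -0.0796, 2.0423]  P^+=[0.0997 0.0184 0.0301; 0.0184 0.2149 0.0283; 0.0301 0.0283 0.1236]
step 4: x^-=[1.0615, 0.1493, 1.8932]  P^-=[0.4907 0.0738 0.0372; 0.0738 0.3509 -0.0057; 0.0372 -0.0057 0.4700]  S=[0.6095 0.0223 -0.1397; 0.0223 0.8496 -0.0843; -0.1397 -0.0843 0.6520]  K=[0.8082 -0.0106 0.0330; 0.0972 0.3910 -0.0710; 0.1533 0.0744 0.7520]  nu=[-0.4236, 0.5425, -4.0692]  x^+=[0.5791, 0.6093, -1.1915]  P^+=[0.0996 0.0175 0.0299; 0.0175 0.2036 0.0269; 0.0299 0.0269 0.1234]
step 5: x^-=[0.4333, 0.7979, -1.1348]  P^-=[0.4902 0.0711 0.0372; 0.0711 0.3359 -0.0053; 0.0372 -0.0053 0.4700]  S=[0.6089 0.0195 -0.1389; 0.0195 0.8354 -0.0804; -0.1389 -0.0804 0.6509]  K=[0.8080 -0.0114 0.0331; 0.0952 0.3811 -0.0691; 0.1531 0.0731 0.7522]  nu=[-3.3048, 2.7468, -0.0960]  x^+=[-2.2713, 1.5367, -1.5120]  P^+=[0.0996 0.0172 0.0299; 0.0172 0.1985 0.0262; 0.0299 0.0262 0.1233]

K[2,1] = 0.0731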